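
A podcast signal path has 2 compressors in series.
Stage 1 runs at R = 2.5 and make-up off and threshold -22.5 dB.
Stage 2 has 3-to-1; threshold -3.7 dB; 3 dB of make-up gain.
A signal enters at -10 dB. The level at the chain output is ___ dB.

Stage 1: -10 dB is 12.5 dB over -22.5 dB; at 2.5:1 that becomes 5 dB over, giving -17.5 dB.
Stage 2: -17.5 dB ≤ -3.7 dB, so stage 2 doesn't engage; make-up brings it to -14.5 dB.

-14.5 dB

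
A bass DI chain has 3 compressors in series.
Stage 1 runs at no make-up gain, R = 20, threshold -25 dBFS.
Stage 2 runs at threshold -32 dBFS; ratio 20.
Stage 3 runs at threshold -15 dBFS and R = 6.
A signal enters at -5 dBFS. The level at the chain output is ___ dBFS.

Stage 1: overshoot 20 dB → 20/20 = 1 dB → -24 dBFS.
Stage 2: overshoot 8 dB → 8/20 = 0.4 dB → -31.6 dBFS.
Stage 3: -31.6 dBFS ≤ -15 dBFS, so stage 3 doesn't engage; output -31.6 dBFS.

-31.6 dBFS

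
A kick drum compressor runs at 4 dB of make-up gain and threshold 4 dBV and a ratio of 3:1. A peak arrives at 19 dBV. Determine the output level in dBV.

13 dBV

The input is 15 dB above the 4 dBV threshold.
3:1 compression reduces that to 15/3 = 5 dB over.
So the level is 4 + 5 = 9 dBV; make-up adds 4 dB, giving 13 dBV.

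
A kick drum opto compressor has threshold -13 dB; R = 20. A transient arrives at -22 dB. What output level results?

-22 dB

-22 dB is 9 dB below the -13 dB threshold, so no gain reduction is applied.
Output = input = -22 dB.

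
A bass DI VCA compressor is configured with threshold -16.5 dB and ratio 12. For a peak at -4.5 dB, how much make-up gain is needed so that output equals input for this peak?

11 dB

The peak compresses to -16.5 + 12/12 = -15.5 dB.
To reach -4.5 dB requires -4.5 − (-15.5) = 11 dB of make-up.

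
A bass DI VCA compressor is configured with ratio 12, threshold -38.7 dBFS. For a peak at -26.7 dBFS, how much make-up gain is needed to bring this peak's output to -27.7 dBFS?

Overshoot 12 dB → 12/12 = 1 dB after compression, so the compressed level is -38.7 + 1 = -37.7 dBFS.
Make-up = target − compressed = -27.7 − (-37.7) = 10 dB.

10 dB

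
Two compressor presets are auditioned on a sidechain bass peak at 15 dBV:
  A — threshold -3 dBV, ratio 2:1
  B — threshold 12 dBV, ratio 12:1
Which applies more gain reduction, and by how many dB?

A, by 6.25 dB

A: 18 dB over, compressed to 9 dB over, so 9 dB of GR.
B: 3 dB over, compressed to 0.25 dB over, so 2.75 dB of GR.
A reduces 6.25 dB more.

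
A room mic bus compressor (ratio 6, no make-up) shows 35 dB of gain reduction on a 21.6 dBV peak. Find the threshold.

-20.4 dBV

Input is 42 dB above T (since output overshoot × R = input overshoot: (-13.4 − T)·6 = 21.6 − T gives T = -20.4 dBV).
Check: -20.4 + (21.6 − (-20.4))/6 = -20.4 + 7 = -13.4 dBV. ✓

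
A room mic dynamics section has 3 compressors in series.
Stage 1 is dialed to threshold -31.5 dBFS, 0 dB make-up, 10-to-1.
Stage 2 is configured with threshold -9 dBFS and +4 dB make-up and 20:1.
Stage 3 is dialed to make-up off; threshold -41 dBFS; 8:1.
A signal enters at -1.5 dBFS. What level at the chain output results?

Stage 1: -1.5 dBFS is 30 dB over -31.5 dBFS; at 10:1 that becomes 3 dB over, giving -28.5 dBFS.
Stage 2: -28.5 dBFS is at or below the -9 dBFS threshold — no compression; make-up brings it to -24.5 dBFS.
Stage 3: 16.5 dB above -41 dBFS, reduced 8:1 to 2.0625 dB above → -38.9375 dBFS.

-38.9375 dBFS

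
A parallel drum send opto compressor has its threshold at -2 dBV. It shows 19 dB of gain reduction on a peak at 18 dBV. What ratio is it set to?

20:1

Input overshoot = 18 − (-2) = 20 dB.
Output overshoot = 20 − 19 = 1 dB.
Ratio = input overshoot / output overshoot = 20 / 1 = 20.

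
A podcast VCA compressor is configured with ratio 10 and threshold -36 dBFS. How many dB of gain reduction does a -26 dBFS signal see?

-26 dBFS exceeds the threshold by 10 dB.
After 10:1 compression the overshoot becomes 10/10 = 1 dB.
Gain reduction = 10 − 1 = 9 dB.

9 dB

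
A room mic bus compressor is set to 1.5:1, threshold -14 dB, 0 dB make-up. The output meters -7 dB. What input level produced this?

The compressed level sits -7 − (-14) = 7 dB over threshold.
Input overshoot = R × output overshoot = 10.5 dB → input = -14 + 10.5 = -3.5 dB.

-3.5 dB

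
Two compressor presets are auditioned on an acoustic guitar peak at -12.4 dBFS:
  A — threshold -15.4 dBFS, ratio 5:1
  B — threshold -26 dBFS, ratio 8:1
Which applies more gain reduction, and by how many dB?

B, by 9.5 dB

A: 3 dB over, compressed to 0.6 dB over, so 2.4 dB of GR.
B: 13.6 dB over, compressed to 1.7 dB over, so 11.9 dB of GR.
B applies 9.5 dB more gain reduction.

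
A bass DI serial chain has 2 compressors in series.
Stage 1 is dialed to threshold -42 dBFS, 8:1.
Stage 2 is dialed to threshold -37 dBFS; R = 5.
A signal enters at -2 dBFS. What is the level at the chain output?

Stage 1: overshoot 40 dB → 40/8 = 5 dB → -37 dBFS.
Stage 2: -37 dBFS is at or below the -37 dBFS threshold — no compression; output -37 dBFS.

-37 dBFS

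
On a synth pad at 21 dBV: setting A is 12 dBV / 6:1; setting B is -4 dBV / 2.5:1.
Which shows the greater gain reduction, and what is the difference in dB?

B, by 7.5 dB

A: 9 dB over, compressed to 1.5 dB over, so 7.5 dB of GR.
B: 25 dB over, compressed to 10 dB over, so 15 dB of GR.
B reduces 7.5 dB more.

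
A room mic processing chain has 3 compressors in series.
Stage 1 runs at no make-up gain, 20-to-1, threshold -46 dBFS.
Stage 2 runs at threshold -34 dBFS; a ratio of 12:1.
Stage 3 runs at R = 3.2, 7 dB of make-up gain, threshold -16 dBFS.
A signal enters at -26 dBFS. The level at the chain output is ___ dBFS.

-38 dBFS

Stage 1: overshoot 20 dB → 20/20 = 1 dB → -45 dBFS.
Stage 2: -45 dBFS is at or below the -34 dBFS threshold — no compression; output -45 dBFS.
Stage 3: -45 dBFS ≤ -16 dBFS, so stage 3 doesn't engage; make-up brings it to -38 dBFS.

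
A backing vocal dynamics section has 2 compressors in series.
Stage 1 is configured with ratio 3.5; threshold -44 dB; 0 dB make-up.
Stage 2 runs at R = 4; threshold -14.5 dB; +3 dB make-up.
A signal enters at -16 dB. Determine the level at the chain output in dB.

-33 dB

Stage 1: overshoot 28 dB → 28/3.5 = 8 dB → -36 dB.
Stage 2: -36 dB ≤ -14.5 dB, so stage 2 doesn't engage; make-up brings it to -33 dB.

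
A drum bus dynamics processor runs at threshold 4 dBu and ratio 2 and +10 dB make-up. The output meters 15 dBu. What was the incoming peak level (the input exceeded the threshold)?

6 dBu

Before make-up, the level was 15 − 10 = 5 dBu.
The compressed level sits 5 − 4 = 1 dB over threshold.
Undo the ratio: input overshoot = 1 × 2 = 2 dB, giving input = 6 dBu.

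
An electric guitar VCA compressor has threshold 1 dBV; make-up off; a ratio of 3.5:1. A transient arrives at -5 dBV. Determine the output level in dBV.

-5 dBV is 6 dB below the 1 dBV threshold, so no gain reduction is applied.
Output = input = -5 dBV.

-5 dBV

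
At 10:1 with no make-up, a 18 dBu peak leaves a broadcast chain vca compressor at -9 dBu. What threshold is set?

Let T be the threshold. Output overshoot = (input overshoot)/R, so -9 − T = (18 − T)/10.
10·(-9 − T) = 18 − T → 9·T = -90 − 18 = -108.
T = -108/9 = -12 dBu.

-12 dBu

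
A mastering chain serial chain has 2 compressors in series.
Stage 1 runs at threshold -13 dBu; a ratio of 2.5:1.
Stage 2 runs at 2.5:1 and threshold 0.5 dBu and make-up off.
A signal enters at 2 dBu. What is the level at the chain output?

Stage 1: 15 dB above -13 dBu, reduced 2.5:1 to 6 dB above → -7 dBu.
Stage 2: -7 dBu is at or below the 0.5 dBu threshold — no compression; output -7 dBu.

-7 dBu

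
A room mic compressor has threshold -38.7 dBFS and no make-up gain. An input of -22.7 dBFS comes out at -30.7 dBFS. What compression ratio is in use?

2:1

Input overshoot = -22.7 − (-38.7) = 16 dB; output overshoot = -30.7 − (-38.7) = 8 dB.
Ratio = 16 / 8 = 2.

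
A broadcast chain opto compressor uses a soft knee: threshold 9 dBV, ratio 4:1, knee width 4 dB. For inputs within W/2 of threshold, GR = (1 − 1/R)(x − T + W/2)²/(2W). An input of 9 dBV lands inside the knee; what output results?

8.625 dBV

x − T + W/2 = 9 − 9 + 2 = 2.
GR = (1 − 1/4) × 2² / 8 = 0.75 × 4 / 8 = 0.375 dB.
Output = 9 − 0.375 = 8.625 dBV.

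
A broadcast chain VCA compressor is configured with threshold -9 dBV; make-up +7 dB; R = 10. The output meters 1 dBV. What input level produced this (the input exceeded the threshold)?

21 dBV

Stripping the +7 dB make-up gives -6 dBV at the gain stage.
That's 3 dB above the -9 dBV threshold.
Input overshoot = R × output overshoot = 30 dB → input = -9 + 30 = 21 dBV.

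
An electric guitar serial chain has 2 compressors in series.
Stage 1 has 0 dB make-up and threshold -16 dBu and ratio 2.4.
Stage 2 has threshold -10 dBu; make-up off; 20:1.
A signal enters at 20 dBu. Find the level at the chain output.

Stage 1: overshoot 36 dB → 36/2.4 = 15 dB → -1 dBu.
Stage 2: 9 dB above -10 dBu, reduced 20:1 to 0.45 dB above → -9.55 dBu.

-9.55 dBu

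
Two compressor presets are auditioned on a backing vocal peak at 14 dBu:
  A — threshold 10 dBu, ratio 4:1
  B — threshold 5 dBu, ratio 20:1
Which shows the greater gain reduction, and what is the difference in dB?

B, by 5.55 dB

A: 4 dB over, compressed to 1 dB over, so 3 dB of GR.
B: 9 dB over, compressed to 0.45 dB over, so 8.55 dB of GR.
B applies 5.55 dB more gain reduction.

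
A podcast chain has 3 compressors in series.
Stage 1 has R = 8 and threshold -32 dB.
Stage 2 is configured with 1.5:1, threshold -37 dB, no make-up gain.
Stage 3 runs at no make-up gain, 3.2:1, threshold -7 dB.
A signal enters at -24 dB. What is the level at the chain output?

-33 dB

Stage 1: -24 dB is 8 dB over -32 dB; at 8:1 that becomes 1 dB over, giving -31 dB.
Stage 2: overshoot 6 dB → 6/1.5 = 4 dB → -33 dB.
Stage 3: -33 dB ≤ -7 dB, so stage 3 doesn't engage; output -33 dB.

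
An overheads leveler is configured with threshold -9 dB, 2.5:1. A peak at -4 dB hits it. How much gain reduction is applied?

-4 dB exceeds the threshold by 5 dB.
At 2.5:1, output sits 5/2.5 = 2 dB above threshold.
GR = overshoot in − overshoot out = 5 − 2 = 3 dB.

3 dB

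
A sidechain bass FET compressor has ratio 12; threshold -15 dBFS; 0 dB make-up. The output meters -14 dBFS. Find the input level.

The compressed level sits -14 − (-15) = 1 dB over threshold.
Before 12:1 compression the overshoot was 1 × 12 = 12 dB, so input = -15 + 12 = -3 dBFS.

-3 dBFS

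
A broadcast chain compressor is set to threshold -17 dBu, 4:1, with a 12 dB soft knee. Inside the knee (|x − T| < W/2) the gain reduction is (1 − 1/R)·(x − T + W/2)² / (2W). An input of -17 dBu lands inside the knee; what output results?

-18.125 dBu

x − T + W/2 = -17 − (-17) + 6 = 6.
GR = (1 − 1/4) × 6² / 24 = 0.75 × 36 / 24 = 1.125 dB.
Output = -17 − 1.125 = -18.125 dBu.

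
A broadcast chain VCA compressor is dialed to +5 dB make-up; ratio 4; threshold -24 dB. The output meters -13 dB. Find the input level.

Remove make-up: -13 − 5 = -18 dB.
The compressed level sits -18 − (-24) = 6 dB over threshold.
Undo the ratio: input overshoot = 6 × 4 = 24 dB, giving input = 0 dB.

0 dB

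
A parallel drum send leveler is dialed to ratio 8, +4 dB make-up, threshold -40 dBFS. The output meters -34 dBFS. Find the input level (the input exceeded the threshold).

Remove make-up: -34 − 4 = -38 dBFS.
Post-compression overshoot = -38 − (-40) = 2 dB.
Before 8:1 compression the overshoot was 2 × 8 = 16 dB, so input = -40 + 16 = -24 dBFS.

-24 dBFS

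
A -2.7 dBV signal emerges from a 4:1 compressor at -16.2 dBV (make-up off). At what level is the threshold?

Input is 18 dB above T (since output overshoot × R = input overshoot: (-16.2 − T)·4 = -2.7 − T gives T = -20.7 dBV).
Check: -20.7 + (-2.7 − (-20.7))/4 = -20.7 + 4.5 = -16.2 dBV. ✓

-20.7 dBV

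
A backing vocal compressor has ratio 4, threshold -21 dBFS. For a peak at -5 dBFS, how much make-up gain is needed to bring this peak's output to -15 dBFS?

Overshoot 16 dB → 16/4 = 4 dB after compression, so the compressed level is -21 + 4 = -17 dBFS.
Make-up = target − compressed = -15 − (-17) = 2 dB.

2 dB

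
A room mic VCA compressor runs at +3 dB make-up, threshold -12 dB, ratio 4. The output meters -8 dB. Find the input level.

-8 dB

Remove make-up: -8 − 3 = -11 dB.
Post-compression overshoot = -11 − (-12) = 1 dB.
Undo the ratio: input overshoot = 1 × 4 = 4 dB, giving input = -8 dB.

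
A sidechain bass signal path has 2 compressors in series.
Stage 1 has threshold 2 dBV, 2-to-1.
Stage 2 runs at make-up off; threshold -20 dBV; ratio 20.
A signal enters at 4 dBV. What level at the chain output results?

Stage 1: overshoot 2 dB → 2/2 = 1 dB → 3 dBV.
Stage 2: 23 dB above -20 dBV, reduced 20:1 to 1.15 dB above → -18.85 dBV.

-18.85 dBV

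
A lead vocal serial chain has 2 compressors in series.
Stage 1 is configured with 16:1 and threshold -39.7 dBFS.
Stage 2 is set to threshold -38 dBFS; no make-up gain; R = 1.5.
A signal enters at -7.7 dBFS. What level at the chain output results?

Stage 1: overshoot 32 dB → 32/16 = 2 dB → -37.7 dBFS.
Stage 2: overshoot 0.3 dB → 0.3/1.5 = 0.2 dB → -37.8 dBFS.

-37.8 dBFS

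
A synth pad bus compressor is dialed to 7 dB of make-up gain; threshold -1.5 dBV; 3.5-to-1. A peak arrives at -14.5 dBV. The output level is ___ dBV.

-7.5 dBV

-14.5 dBV is 13 dB below the -1.5 dBV threshold, so no gain reduction is applied.
Make-up gain adds 7 dB: -14.5 + 7 = -7.5 dBV.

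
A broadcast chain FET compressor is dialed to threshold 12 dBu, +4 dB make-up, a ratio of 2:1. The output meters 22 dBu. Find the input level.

Stripping the +4 dB make-up gives 18 dBu at the gain stage.
That's 6 dB above the 12 dBu threshold.
Input overshoot = R × output overshoot = 12 dB → input = 12 + 12 = 24 dBu.

24 dBu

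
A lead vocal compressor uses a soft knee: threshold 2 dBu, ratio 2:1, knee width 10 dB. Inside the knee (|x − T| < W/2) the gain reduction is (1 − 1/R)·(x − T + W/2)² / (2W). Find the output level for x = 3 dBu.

x − T + W/2 = 3 − 2 + 5 = 6.
GR = (1 − 1/2) × 6² / 20 = 0.5 × 36 / 20 = 0.9 dB.
Output = 3 − 0.9 = 2.1 dBu.

2.1 dBu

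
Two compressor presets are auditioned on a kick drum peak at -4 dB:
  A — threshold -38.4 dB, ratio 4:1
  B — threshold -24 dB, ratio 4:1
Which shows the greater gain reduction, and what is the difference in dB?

A, by 10.8 dB

A: overshoot 34.4 dB → output overshoot 8.6 dB → GR 25.8 dB.
B: overshoot 20 dB → output overshoot 5 dB → GR 15 dB.
A reduces 10.8 dB more.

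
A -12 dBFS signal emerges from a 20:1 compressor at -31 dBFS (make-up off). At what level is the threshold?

Gain reduction = -12 − (-31) = 19 dB; output overshoot = GR / (R − 1) = 19 / 19 = 1 dB.
Threshold = output − output overshoot = -31 − 1 = -32 dBFS.

-32 dBFS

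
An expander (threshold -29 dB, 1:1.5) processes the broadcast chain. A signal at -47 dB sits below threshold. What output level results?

Undershoot = (-29) − (-47) = 18 dB.
At 1:1.5, that expands to 27 dB under threshold.
Output = -29 − 27 = -56 dB.

-56 dB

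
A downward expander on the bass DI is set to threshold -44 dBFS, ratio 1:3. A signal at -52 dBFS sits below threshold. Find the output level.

-68 dBFS

Undershoot = (-44) − (-52) = 8 dB.
At 1:3, that expands to 24 dB under threshold.
Output = -44 − 24 = -68 dBFS.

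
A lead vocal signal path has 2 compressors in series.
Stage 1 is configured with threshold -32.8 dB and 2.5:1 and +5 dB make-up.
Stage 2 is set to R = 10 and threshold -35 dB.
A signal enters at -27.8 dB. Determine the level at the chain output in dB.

Stage 1: -27.8 dB is 5 dB over -32.8 dB; at 2.5:1 that becomes 2 dB over, giving -30.8 dB; +5 dB make-up → -25.8 dB.
Stage 2: overshoot 9.2 dB → 9.2/10 = 0.92 dB → -34.08 dB.

-34.08 dB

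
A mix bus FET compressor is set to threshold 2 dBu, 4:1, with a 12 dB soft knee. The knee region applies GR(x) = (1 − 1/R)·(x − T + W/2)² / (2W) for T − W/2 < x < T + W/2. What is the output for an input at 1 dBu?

0.21875 dBu

x − T + W/2 = 1 − 2 + 6 = 5.
GR = (1 − 1/4) × 5² / 24 = 0.75 × 25 / 24 = 0.78125 dB.
Output = 1 − 0.78125 = 0.21875 dBu.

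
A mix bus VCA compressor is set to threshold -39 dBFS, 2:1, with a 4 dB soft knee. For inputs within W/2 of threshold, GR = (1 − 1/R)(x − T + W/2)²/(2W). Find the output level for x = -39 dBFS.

-39.25 dBFS

x − T + W/2 = -39 − (-39) + 2 = 2.
GR = (1 − 1/2) × 2² / 8 = 0.5 × 4 / 8 = 0.25 dB.
Output = -39 − 0.25 = -39.25 dBFS.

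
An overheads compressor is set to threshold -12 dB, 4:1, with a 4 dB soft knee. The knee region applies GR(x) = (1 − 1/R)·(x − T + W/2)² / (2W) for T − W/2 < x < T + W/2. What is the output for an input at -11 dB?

x − T + W/2 = -11 − (-12) + 2 = 3.
GR = (1 − 1/4) × 3² / 8 = 0.75 × 9 / 8 = 0.84375 dB.
Output = -11 − 0.84375 = -11.84375 dB.

-11.84375 dB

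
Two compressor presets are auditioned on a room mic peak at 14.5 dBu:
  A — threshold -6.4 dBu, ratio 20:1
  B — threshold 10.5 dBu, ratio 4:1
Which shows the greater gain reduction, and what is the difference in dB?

A, by 16.855 dB

A: overshoot 20.9 dB → output overshoot 1.045 dB → GR 19.855 dB.
B: overshoot 4 dB → output overshoot 1 dB → GR 3 dB.
A reduces 16.855 dB more.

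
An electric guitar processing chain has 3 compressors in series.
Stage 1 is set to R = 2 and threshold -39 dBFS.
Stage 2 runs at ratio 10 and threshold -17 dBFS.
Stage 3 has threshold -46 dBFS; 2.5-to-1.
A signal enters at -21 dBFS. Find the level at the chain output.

-39.6 dBFS

Stage 1: overshoot 18 dB → 18/2 = 9 dB → -30 dBFS.
Stage 2: -30 dBFS ≤ -17 dBFS, so stage 2 doesn't engage; output -30 dBFS.
Stage 3: -30 dBFS is 16 dB over -46 dBFS; at 2.5:1 that becomes 6.4 dB over, giving -39.6 dBFS.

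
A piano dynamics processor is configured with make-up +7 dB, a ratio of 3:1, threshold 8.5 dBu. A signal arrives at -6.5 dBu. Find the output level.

0.5 dBu

-6.5 dBu is 15 dB below the 8.5 dBu threshold, so no gain reduction is applied.
Make-up gain adds 7 dB: -6.5 + 7 = 0.5 dBu.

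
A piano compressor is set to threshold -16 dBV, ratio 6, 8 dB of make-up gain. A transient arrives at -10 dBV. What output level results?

-7 dBV

Overshoot: -10 − (-16) = 6 dB.
The 6 dB excess becomes 1 dB after 6:1 reduction.
Output = -16 + 1 = -15 dBV; make-up adds 8 dB, giving -7 dBV.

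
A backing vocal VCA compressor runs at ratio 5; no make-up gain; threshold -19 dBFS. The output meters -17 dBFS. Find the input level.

That's 2 dB above the -19 dBFS threshold.
Before 5:1 compression the overshoot was 2 × 5 = 10 dB, so input = -19 + 10 = -9 dBFS.

-9 dBFS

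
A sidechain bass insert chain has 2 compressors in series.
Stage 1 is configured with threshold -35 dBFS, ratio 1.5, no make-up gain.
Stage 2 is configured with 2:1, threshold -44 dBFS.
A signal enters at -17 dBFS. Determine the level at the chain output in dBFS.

Stage 1: -17 dBFS is 18 dB over -35 dBFS; at 1.5:1 that becomes 12 dB over, giving -23 dBFS.
Stage 2: -23 dBFS is 21 dB over -44 dBFS; at 2:1 that becomes 10.5 dB over, giving -33.5 dBFS.

-33.5 dBFS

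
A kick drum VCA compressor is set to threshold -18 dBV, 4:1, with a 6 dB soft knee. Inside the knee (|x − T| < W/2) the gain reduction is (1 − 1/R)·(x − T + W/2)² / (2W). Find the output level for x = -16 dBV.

-17.5625 dBV

x − T + W/2 = -16 − (-18) + 3 = 5.
GR = (1 − 1/4) × 5² / 12 = 0.75 × 25 / 12 = 1.5625 dB.
Output = -16 − 1.5625 = -17.5625 dBV.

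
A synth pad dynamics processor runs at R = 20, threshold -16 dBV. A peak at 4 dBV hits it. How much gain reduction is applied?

The signal is 20 dB above threshold.
At 20:1, output sits 20/20 = 1 dB above threshold.
GR = overshoot in − overshoot out = 20 − 1 = 19 dB.

19 dB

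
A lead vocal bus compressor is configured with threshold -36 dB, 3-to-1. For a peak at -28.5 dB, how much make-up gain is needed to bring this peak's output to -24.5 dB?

9 dB

Without make-up, output = threshold + overshoot/3 = -36 + 2.5 = -33.5 dB.
Gap to target: 9 dB.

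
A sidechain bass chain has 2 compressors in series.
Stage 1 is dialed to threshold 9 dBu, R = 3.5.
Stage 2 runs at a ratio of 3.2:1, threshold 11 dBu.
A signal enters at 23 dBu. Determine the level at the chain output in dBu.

Stage 1: 14 dB above 9 dBu, reduced 3.5:1 to 4 dB above → 13 dBu.
Stage 2: 2 dB above 11 dBu, reduced 3.2:1 to 0.625 dB above → 11.625 dBu.

11.625 dBu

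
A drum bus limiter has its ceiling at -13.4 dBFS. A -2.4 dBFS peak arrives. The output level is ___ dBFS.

The limiter clamps the peak to its -13.4 dBFS ceiling.

-13.4 dBFS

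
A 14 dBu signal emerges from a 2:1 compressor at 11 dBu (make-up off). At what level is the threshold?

8 dBu

Input is 6 dB above T (since output overshoot × R = input overshoot: (11 − T)·2 = 14 − T gives T = 8 dBu).
Check: 8 + (14 − 8)/2 = 8 + 3 = 11 dBu. ✓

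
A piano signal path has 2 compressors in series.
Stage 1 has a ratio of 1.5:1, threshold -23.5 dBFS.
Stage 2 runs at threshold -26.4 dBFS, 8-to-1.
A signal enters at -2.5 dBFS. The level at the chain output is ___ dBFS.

-24.2875 dBFS

Stage 1: 21 dB above -23.5 dBFS, reduced 1.5:1 to 14 dB above → -9.5 dBFS.
Stage 2: -9.5 dBFS is 16.9 dB over -26.4 dBFS; at 8:1 that becomes 2.1125 dB over, giving -24.2875 dBFS.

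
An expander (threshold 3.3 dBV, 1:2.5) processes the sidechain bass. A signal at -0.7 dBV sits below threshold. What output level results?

The input is 4 dB below the 3.3 dBV threshold.
A 1:2.5 expander multiplies undershoot by 2.5: 4 × 2.5 = 10 dB below threshold.
Output = 3.3 − 10 = -6.7 dBV.

-6.7 dBV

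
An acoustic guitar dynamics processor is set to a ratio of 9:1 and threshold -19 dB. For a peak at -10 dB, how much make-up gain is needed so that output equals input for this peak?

Without make-up, output = threshold + overshoot/9 = -19 + 1 = -18 dB.
Gap to target: 8 dB.

8 dB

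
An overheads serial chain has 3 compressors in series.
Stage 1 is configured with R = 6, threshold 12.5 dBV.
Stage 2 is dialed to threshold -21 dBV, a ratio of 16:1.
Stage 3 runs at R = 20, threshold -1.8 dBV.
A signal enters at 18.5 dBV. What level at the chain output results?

-18.84375 dBV

Stage 1: overshoot 6 dB → 6/6 = 1 dB → 13.5 dBV.
Stage 2: 13.5 dBV is 34.5 dB over -21 dBV; at 16:1 that becomes 2.15625 dB over, giving -18.84375 dBV.
Stage 3: below threshold (-18.84375 ≤ -1.8); passes unchanged; output -18.84375 dBV.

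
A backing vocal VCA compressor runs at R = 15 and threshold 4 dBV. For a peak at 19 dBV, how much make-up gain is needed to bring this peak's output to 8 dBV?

3 dB

The peak compresses to 4 + 15/15 = 5 dBV.
To reach 8 dBV requires 8 − 5 = 3 dB of make-up.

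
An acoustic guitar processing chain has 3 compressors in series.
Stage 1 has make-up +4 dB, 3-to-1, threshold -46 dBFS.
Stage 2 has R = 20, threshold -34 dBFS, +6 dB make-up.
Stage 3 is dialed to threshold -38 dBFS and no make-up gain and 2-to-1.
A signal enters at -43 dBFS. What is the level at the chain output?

Stage 1: 3 dB above -46 dBFS, reduced 3:1 to 1 dB above → -45 dBFS; +4 dB make-up → -41 dBFS.
Stage 2: below threshold (-41 ≤ -34); passes unchanged; make-up brings it to -35 dBFS.
Stage 3: overshoot 3 dB → 3/2 = 1.5 dB → -36.5 dBFS.

-36.5 dBFS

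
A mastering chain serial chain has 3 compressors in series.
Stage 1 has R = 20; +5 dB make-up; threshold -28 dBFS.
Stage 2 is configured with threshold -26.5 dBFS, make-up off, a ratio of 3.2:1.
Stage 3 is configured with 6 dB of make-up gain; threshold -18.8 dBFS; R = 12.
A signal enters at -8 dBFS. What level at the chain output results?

Stage 1: -8 dBFS is 20 dB over -28 dBFS; at 20:1 that becomes 1 dB over, giving -27 dBFS; +5 dB make-up → -22 dBFS.
Stage 2: 4.5 dB above -26.5 dBFS, reduced 3.2:1 to 1.40625 dB above → -25.09375 dBFS.
Stage 3: below threshold (-25.09375 ≤ -18.8); passes unchanged; make-up brings it to -19.09375 dBFS.

-19.09375 dBFS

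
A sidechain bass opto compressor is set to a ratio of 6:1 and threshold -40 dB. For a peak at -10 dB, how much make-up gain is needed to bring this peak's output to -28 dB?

7 dB

Overshoot 30 dB → 30/6 = 5 dB after compression, so the compressed level is -40 + 5 = -35 dB.
Make-up = target − compressed = -28 − (-35) = 7 dB.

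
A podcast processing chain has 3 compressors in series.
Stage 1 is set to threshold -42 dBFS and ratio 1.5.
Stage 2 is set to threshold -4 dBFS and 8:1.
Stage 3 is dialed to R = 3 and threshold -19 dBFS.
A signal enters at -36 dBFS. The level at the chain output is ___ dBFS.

-38 dBFS

Stage 1: 6 dB above -42 dBFS, reduced 1.5:1 to 4 dB above → -38 dBFS.
Stage 2: -38 dBFS is at or below the -4 dBFS threshold — no compression; output -38 dBFS.
Stage 3: below threshold (-38 ≤ -19); passes unchanged; output -38 dBFS.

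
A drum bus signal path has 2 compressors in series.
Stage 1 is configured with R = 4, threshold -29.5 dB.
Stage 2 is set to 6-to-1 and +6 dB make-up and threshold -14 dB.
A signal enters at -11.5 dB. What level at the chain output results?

-19 dB

Stage 1: 18 dB above -29.5 dB, reduced 4:1 to 4.5 dB above → -25 dB.
Stage 2: -25 dB is at or below the -14 dB threshold — no compression; make-up brings it to -19 dB.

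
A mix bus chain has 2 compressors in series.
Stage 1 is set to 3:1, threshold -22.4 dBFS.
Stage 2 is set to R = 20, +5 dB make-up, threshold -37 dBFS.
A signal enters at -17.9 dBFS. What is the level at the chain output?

Stage 1: 4.5 dB above -22.4 dBFS, reduced 3:1 to 1.5 dB above → -20.9 dBFS.
Stage 2: 16.1 dB above -37 dBFS, reduced 20:1 to 0.805 dB above → -36.195 dBFS; +5 dB make-up → -31.195 dBFS.

-31.195 dBFS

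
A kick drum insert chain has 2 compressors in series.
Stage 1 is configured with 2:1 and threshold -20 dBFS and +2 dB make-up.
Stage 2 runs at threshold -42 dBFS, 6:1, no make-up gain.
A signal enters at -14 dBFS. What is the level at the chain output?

-37.5 dBFS

Stage 1: -14 dBFS is 6 dB over -20 dBFS; at 2:1 that becomes 3 dB over, giving -17 dBFS; +2 dB make-up → -15 dBFS.
Stage 2: -15 dBFS is 27 dB over -42 dBFS; at 6:1 that becomes 4.5 dB over, giving -37.5 dBFS.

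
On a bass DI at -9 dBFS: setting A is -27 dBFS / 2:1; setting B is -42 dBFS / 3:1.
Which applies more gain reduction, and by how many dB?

B, by 13 dB

A: overshoot 18 dB → output overshoot 9 dB → GR 9 dB.
B: overshoot 33 dB → output overshoot 11 dB → GR 22 dB.
B reduces 13 dB more.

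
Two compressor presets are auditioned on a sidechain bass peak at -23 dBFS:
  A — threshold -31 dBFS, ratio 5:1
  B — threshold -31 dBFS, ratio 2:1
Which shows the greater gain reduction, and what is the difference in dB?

A, by 2.4 dB

A: overshoot 8 dB → output overshoot 1.6 dB → GR 6.4 dB.
B: overshoot 8 dB → output overshoot 4 dB → GR 4 dB.
Difference: 2.4 dB in favour of A.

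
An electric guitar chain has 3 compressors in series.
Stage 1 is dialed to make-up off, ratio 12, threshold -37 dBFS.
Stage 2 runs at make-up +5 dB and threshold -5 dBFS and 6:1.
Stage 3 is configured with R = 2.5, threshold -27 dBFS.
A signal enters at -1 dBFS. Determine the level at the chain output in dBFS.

-29 dBFS

Stage 1: -1 dBFS is 36 dB over -37 dBFS; at 12:1 that becomes 3 dB over, giving -34 dBFS.
Stage 2: -34 dBFS is at or below the -5 dBFS threshold — no compression; make-up brings it to -29 dBFS.
Stage 3: -29 dBFS is at or below the -27 dBFS threshold — no compression; output -29 dBFS.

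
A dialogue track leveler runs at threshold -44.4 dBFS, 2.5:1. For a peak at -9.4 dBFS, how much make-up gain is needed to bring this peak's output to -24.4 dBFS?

The peak compresses to -44.4 + 35/2.5 = -30.4 dBFS.
To reach -24.4 dBFS requires -24.4 − (-30.4) = 6 dB of make-up.

6 dB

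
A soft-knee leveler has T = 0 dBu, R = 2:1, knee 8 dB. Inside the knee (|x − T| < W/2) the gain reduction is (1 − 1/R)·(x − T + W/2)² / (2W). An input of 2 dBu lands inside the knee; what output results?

0.875 dBu

x − T + W/2 = 2 − 0 + 4 = 6.
GR = (1 − 1/2) × 6² / 16 = 0.5 × 36 / 16 = 1.125 dB.
Output = 2 − 1.125 = 0.875 dBu.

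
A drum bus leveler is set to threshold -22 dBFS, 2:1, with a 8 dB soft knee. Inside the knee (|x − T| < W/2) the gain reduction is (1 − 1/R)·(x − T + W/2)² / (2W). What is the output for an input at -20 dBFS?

x − T + W/2 = -20 − (-22) + 4 = 6.
GR = (1 − 1/2) × 6² / 16 = 0.5 × 36 / 16 = 1.125 dB.
Output = -20 − 1.125 = -21.125 dBFS.

-21.125 dBFS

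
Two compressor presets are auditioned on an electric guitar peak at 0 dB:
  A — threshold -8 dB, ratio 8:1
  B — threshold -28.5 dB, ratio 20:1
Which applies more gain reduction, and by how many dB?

B, by 20.075 dB

A: overshoot 8 dB → output overshoot 1 dB → GR 7 dB.
B: overshoot 28.5 dB → output overshoot 1.425 dB → GR 27.075 dB.
B applies 20.075 dB more gain reduction.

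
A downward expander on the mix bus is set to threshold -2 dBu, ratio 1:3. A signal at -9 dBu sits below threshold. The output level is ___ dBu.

Below threshold, a 1:3 expander applies gain = (3−1)×(T − x) of attenuation.
(3−1) × 7 = 14 dB, so output = -9 − 14 = -23 dBu.

-23 dBu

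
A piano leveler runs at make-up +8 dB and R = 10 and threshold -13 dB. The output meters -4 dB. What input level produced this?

-3 dB

Stripping the +8 dB make-up gives -12 dB at the gain stage.
Post-compression overshoot = -12 − (-13) = 1 dB.
Before 10:1 compression the overshoot was 1 × 10 = 10 dB, so input = -13 + 10 = -3 dB.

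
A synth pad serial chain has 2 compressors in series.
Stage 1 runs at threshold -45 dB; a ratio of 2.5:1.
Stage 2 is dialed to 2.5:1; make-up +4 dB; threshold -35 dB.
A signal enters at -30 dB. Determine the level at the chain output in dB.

Stage 1: overshoot 15 dB → 15/2.5 = 6 dB → -39 dB.
Stage 2: below threshold (-39 ≤ -35); passes unchanged; make-up brings it to -35 dB.

-35 dB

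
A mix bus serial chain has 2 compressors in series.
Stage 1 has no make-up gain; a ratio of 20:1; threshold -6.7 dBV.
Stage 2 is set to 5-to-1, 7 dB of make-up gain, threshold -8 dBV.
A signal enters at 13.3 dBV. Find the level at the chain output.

-0.54 dBV

Stage 1: 20 dB above -6.7 dBV, reduced 20:1 to 1 dB above → -5.7 dBV.
Stage 2: overshoot 2.3 dB → 2.3/5 = 0.46 dB → -7.54 dBV; +7 dB make-up → -0.54 dBV.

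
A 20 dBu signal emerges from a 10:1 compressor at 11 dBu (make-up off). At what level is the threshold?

Gain reduction = 20 − 11 = 9 dB; output overshoot = GR / (R − 1) = 9 / 9 = 1 dB.
Threshold = output − output overshoot = 11 − 1 = 10 dBu.

10 dBu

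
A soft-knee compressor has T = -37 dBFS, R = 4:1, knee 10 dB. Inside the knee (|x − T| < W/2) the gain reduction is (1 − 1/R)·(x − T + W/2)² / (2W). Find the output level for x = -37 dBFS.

x − T + W/2 = -37 − (-37) + 5 = 5.
GR = (1 − 1/4) × 5² / 20 = 0.75 × 25 / 20 = 0.9375 dB.
Output = -37 − 0.9375 = -37.9375 dBFS.

-37.9375 dBFS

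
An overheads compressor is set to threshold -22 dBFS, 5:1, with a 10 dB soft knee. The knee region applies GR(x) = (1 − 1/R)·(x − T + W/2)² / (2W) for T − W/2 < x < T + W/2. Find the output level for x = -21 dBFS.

-22.44 dBFS

x − T + W/2 = -21 − (-22) + 5 = 6.
GR = (1 − 1/5) × 6² / 20 = 0.8 × 36 / 20 = 1.44 dB.
Output = -21 − 1.44 = -22.44 dBFS.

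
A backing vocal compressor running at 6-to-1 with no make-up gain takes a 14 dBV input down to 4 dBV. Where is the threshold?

2 dBV

Let T be the threshold. Output overshoot = (input overshoot)/R, so 4 − T = (14 − T)/6.
6·(4 − T) = 14 − T → 5·T = 24 − 14 = 10.
T = 10/5 = 2 dBV.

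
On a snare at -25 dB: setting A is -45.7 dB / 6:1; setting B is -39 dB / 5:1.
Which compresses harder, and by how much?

A, by 6.05 dB

A: overshoot 20.7 dB → output overshoot 3.45 dB → GR 17.25 dB.
B: overshoot 14 dB → output overshoot 2.8 dB → GR 11.2 dB.
A reduces 6.05 dB more.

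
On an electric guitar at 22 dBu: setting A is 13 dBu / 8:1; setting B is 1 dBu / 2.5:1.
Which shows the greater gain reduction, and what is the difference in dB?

B, by 4.725 dB

A: 9 dB over, compressed to 1.125 dB over, so 7.875 dB of GR.
B: 21 dB over, compressed to 8.4 dB over, so 12.6 dB of GR.
B applies 4.725 dB more gain reduction.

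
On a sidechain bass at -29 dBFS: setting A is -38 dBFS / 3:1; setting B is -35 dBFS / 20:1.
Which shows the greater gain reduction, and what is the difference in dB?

A, by 0.3 dB

A: GR = 9 − 9/3 = 6 dB.
B: GR = 6 − 6/20 = 5.7 dB.
A reduces 0.3 dB more.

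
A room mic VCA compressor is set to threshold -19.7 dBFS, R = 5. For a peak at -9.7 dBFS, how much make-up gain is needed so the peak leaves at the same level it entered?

The peak compresses to -19.7 + 10/5 = -17.7 dBFS.
To reach -9.7 dBFS requires -9.7 − (-17.7) = 8 dB of make-up.

8 dB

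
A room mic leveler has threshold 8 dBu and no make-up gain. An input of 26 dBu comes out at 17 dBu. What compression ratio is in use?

2:1

Input overshoot = 26 − 8 = 18 dB; output overshoot = 17 − 8 = 9 dB.
Ratio = 18 / 9 = 2.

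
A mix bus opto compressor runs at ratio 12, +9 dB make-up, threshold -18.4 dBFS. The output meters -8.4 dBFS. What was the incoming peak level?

Stripping the +9 dB make-up gives -17.4 dBFS at the gain stage.
That's 1 dB above the -18.4 dBFS threshold.
Input overshoot = R × output overshoot = 12 dB → input = -18.4 + 12 = -6.4 dBFS.

-6.4 dBFS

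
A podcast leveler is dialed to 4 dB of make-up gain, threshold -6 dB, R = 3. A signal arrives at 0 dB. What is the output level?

The input is 6 dB above the -6 dB threshold.
At 3:1 the overshoot is divided by 3, leaving 2 dB above threshold.
That puts the output at -4 dB; make-up adds 4 dB, giving 0 dB.

0 dB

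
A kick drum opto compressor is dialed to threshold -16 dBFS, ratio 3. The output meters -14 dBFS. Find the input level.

-10 dBFS

That's 2 dB above the -16 dBFS threshold.
Input overshoot = R × output overshoot = 6 dB → input = -16 + 6 = -10 dBFS.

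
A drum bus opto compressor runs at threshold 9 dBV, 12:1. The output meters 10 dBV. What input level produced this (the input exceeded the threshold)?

21 dBV

The compressed level sits 10 − 9 = 1 dB over threshold.
Input overshoot = R × output overshoot = 12 dB → input = 9 + 12 = 21 dBV.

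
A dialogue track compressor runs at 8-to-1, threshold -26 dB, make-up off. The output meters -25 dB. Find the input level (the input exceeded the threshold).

Post-compression overshoot = -25 − (-26) = 1 dB.
Undo the ratio: input overshoot = 1 × 8 = 8 dB, giving input = -18 dB.

-18 dB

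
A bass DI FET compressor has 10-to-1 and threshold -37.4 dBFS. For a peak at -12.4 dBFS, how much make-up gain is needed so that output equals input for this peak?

Overshoot 25 dB → 25/10 = 2.5 dB after compression, so the compressed level is -37.4 + 2.5 = -34.9 dBFS.
Make-up = target − compressed = -12.4 − (-34.9) = 22.5 dB.

22.5 dB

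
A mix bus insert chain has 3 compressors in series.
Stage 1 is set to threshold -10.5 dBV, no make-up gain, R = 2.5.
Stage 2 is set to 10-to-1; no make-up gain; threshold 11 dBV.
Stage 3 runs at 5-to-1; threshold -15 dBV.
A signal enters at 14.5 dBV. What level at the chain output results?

Stage 1: 25 dB above -10.5 dBV, reduced 2.5:1 to 10 dB above → -0.5 dBV.
Stage 2: -0.5 dBV ≤ 11 dBV, so stage 2 doesn't engage; output -0.5 dBV.
Stage 3: 14.5 dB above -15 dBV, reduced 5:1 to 2.9 dB above → -12.1 dBV.

-12.1 dBV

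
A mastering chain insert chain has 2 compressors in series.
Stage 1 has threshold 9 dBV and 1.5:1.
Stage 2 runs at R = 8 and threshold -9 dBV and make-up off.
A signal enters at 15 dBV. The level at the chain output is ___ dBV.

Stage 1: 6 dB above 9 dBV, reduced 1.5:1 to 4 dB above → 13 dBV.
Stage 2: 22 dB above -9 dBV, reduced 8:1 to 2.75 dB above → -6.25 dBV.

-6.25 dBV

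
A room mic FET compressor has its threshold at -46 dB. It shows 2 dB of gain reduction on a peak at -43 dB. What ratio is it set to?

Input overshoot = -43 − (-46) = 3 dB.
Output overshoot = 3 − 2 = 1 dB.
Ratio = input overshoot / output overshoot = 3 / 1 = 3.

3:1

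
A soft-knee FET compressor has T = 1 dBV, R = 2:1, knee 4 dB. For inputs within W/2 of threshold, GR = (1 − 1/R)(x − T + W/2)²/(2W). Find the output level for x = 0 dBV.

x − T + W/2 = 0 − 1 + 2 = 1.
GR = (1 − 1/2) × 1² / 8 = 0.5 × 1 / 8 = 0.0625 dB.
Output = 0 − 0.0625 = -0.0625 dBV.

-0.0625 dBV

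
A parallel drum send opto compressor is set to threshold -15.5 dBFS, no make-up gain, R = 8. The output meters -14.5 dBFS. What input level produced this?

Post-compression overshoot = -14.5 − (-15.5) = 1 dB.
Before 8:1 compression the overshoot was 1 × 8 = 8 dB, so input = -15.5 + 8 = -7.5 dBFS.

-7.5 dBFS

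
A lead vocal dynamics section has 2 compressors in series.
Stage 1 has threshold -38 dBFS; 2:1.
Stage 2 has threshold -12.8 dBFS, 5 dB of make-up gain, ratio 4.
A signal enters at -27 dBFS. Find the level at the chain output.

Stage 1: 11 dB above -38 dBFS, reduced 2:1 to 5.5 dB above → -32.5 dBFS.
Stage 2: below threshold (-32.5 ≤ -12.8); passes unchanged; make-up brings it to -27.5 dBFS.

-27.5 dBFS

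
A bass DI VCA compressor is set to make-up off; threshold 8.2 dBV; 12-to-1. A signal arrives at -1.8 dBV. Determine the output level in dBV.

-1.8 dBV is 10 dB below the 8.2 dBV threshold, so no gain reduction is applied.
Output = input = -1.8 dBV.

-1.8 dBV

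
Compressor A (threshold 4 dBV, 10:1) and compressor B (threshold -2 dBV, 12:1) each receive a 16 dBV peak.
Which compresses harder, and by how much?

A: overshoot 12 dB → output overshoot 1.2 dB → GR 10.8 dB.
B: overshoot 18 dB → output overshoot 1.5 dB → GR 16.5 dB.
B applies 5.7 dB more gain reduction.

B, by 5.7 dB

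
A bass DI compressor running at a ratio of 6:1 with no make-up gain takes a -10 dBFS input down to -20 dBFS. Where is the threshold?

Let T be the threshold. Output overshoot = (input overshoot)/R, so -20 − T = (-10 − T)/6.
6·(-20 − T) = -10 − T → 5·T = -120 − (-10) = -110.
T = -110/5 = -22 dBFS.

-22 dBFS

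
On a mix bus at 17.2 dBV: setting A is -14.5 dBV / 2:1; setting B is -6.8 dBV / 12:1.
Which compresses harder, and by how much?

B, by 6.15 dB

A: 31.7 dB over, compressed to 15.85 dB over, so 15.85 dB of GR.
B: 24 dB over, compressed to 2 dB over, so 22 dB of GR.
B reduces 6.15 dB more.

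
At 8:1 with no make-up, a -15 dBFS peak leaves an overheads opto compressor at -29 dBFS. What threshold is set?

-31 dBFS

Input is 16 dB above T (since output overshoot × R = input overshoot: (-29 − T)·8 = -15 − T gives T = -31 dBFS).
Check: -31 + (-15 − (-31))/8 = -31 + 2 = -29 dBFS. ✓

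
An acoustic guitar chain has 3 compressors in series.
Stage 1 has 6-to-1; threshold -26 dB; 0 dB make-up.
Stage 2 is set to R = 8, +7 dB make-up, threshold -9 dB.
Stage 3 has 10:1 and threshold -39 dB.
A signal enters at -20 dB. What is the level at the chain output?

-36.9 dB

Stage 1: 6 dB above -26 dB, reduced 6:1 to 1 dB above → -25 dB.
Stage 2: -25 dB is at or below the -9 dB threshold — no compression; make-up brings it to -18 dB.
Stage 3: overshoot 21 dB → 21/10 = 2.1 dB → -36.9 dB.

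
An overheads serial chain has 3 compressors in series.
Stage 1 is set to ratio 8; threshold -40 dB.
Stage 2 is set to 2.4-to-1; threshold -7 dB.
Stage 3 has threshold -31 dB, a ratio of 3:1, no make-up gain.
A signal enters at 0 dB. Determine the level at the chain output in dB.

Stage 1: 40 dB above -40 dB, reduced 8:1 to 5 dB above → -35 dB.
Stage 2: below threshold (-35 ≤ -7); passes unchanged; output -35 dB.
Stage 3: below threshold (-35 ≤ -31); passes unchanged; output -35 dB.

-35 dB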